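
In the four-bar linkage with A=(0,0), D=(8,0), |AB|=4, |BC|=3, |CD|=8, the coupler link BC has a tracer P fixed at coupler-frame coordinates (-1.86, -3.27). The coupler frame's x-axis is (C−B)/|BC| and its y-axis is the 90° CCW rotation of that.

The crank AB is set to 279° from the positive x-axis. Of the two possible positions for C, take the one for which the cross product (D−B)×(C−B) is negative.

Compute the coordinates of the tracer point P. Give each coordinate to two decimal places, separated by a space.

-2.99 -4.98

A=(0,0), D=(8.00,0)
B = A + 4.00·(cos279°, sin279°) = (0.6257, -3.9508)
|BD| = 8.3659
circle(B,3.00) ∩ circle(D,8.00): a=0.8958, h=2.8631
  candidates: C₊=(0.0632,-1.0040) cross=23.953; C₋=(2.7675,-6.0515) cross=-23.953
  mode - wants cross < 0 → take C=(2.7675,-6.0515) (cross=-23.953)
ex = (C−B)/|BC| = (0.7139,-0.7002); ey = (0.7002,0.7139)
P = B + -1.86·ex + -3.27·ey = (-2.9919,-4.9828)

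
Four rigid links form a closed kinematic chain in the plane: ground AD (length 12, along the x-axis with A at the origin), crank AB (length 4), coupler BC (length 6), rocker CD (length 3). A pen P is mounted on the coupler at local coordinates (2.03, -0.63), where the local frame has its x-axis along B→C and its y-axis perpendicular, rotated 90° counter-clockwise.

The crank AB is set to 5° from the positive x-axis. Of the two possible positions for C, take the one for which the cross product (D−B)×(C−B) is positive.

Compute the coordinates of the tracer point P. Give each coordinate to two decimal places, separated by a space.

A=(0,0), D=(12.00,0)
B = A + 4.00·(cos5°, sin5°) = (3.9848, 0.3486)
|BD| = 8.0228
circle(B,6.00) ∩ circle(D,3.00): a=5.6941, h=1.8913
  candidates: C₊=(9.7557,1.9907) cross=15.174; C₋=(9.5913,-1.7884) cross=-15.174
  mode + wants cross > 0 → take C=(9.7557,1.9907) (cross=15.174)
ex = (C−B)/|BC| = (0.9618,0.2737); ey = (-0.2737,0.9618)
P = B + 2.03·ex + -0.63·ey = (6.1097,0.2983)

6.11 0.30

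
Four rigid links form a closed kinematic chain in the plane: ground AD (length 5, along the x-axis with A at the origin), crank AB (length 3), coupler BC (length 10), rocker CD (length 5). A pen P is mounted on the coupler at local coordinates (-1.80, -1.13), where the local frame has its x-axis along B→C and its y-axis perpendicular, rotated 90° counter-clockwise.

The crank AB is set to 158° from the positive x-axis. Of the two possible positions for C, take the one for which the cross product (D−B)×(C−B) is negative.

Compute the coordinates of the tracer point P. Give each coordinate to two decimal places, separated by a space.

A=(0,0), D=(5.00,0)
B = A + 3.00·(cos158°, sin158°) = (-2.7816, 1.1238)
|BD| = 7.8623
circle(B,10.00) ∩ circle(D,5.00): a=8.7007, h=4.9292
  candidates: C₊=(6.5344,4.7587) cross=38.755; C₋=(5.1253,-4.9984) cross=-38.755
  mode - wants cross < 0 → take C=(5.1253,-4.9984) (cross=-38.755)
ex = (C−B)/|BC| = (0.7907,-0.6122); ey = (0.6122,0.7907)
P = B + -1.80·ex + -1.13·ey = (-4.8966,1.3324)

-4.90 1.33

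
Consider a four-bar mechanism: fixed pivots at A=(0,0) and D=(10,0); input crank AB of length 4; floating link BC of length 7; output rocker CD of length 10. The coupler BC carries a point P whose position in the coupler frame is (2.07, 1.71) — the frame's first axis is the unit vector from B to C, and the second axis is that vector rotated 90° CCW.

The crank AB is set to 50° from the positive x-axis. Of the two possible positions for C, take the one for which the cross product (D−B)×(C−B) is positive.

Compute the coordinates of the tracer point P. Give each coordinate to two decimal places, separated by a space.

2.10 5.71

A=(0,0), D=(10.00,0)
B = A + 4.00·(cos50°, sin50°) = (2.5712, 3.0642)
|BD| = 8.0360
circle(B,7.00) ∩ circle(D,10.00): a=0.8448, h=6.9488
  candidates: C₊=(6.0017,9.1659) cross=55.841; C₋=(0.7024,-3.6818) cross=-55.841
  mode + wants cross > 0 → take C=(6.0017,9.1659) (cross=55.841)
ex = (C−B)/|BC| = (0.4901,0.8717); ey = (-0.8717,0.4901)
P = B + 2.07·ex + 1.71·ey = (2.0951,5.7066)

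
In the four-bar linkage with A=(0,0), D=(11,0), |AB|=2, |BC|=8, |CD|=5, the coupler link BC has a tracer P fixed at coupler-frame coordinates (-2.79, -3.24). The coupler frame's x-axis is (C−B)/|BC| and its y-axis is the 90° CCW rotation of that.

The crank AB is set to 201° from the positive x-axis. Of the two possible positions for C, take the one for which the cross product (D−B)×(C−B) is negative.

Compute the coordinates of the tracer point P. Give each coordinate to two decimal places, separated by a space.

A=(0,0), D=(11.00,0)
B = A + 2.00·(cos201°, sin201°) = (-1.8672, -0.7167)
|BD| = 12.8871
circle(B,8.00) ∩ circle(D,5.00): a=7.9567, h=0.8313
  candidates: C₊=(6.0310,0.5558) cross=10.713; C₋=(6.1235,-1.1042) cross=-10.713
  mode - wants cross < 0 → take C=(6.1235,-1.1042) (cross=-10.713)
ex = (C−B)/|BC| = (0.9988,-0.0484); ey = (0.0484,0.9988)
P = B + -2.79·ex + -3.24·ey = (-4.8108,-3.8178)

-4.81 -3.82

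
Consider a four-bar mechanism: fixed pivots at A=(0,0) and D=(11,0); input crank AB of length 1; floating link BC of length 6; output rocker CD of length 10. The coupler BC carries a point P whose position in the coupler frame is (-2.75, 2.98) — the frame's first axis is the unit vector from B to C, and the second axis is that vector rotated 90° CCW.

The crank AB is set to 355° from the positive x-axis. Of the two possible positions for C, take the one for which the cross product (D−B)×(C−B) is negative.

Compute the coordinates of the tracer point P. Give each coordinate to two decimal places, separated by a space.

2.98 3.45

A=(0,0), D=(11.00,0)
B = A + 1.00·(cos355°, sin355°) = (0.9962, -0.0872)
|BD| = 10.0042
circle(B,6.00) ∩ circle(D,10.00): a=1.8034, h=5.7226
  candidates: C₊=(2.7497,5.6509) cross=57.249; C₋=(2.8494,-5.7938) cross=-57.249
  mode - wants cross < 0 → take C=(2.8494,-5.7938) (cross=-57.249)
ex = (C−B)/|BC| = (0.3089,-0.9511); ey = (0.9511,0.3089)
P = B + -2.75·ex + 2.98·ey = (2.9811,3.4488)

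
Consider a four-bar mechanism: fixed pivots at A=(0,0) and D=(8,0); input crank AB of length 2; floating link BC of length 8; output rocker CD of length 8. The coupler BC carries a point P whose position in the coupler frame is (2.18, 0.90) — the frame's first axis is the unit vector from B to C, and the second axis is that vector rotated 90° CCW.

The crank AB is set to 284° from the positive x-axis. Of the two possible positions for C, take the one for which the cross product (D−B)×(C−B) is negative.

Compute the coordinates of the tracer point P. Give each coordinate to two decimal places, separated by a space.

2.64 -2.90

A=(0,0), D=(8.00,0)
B = A + 2.00·(cos284°, sin284°) = (0.4838, -1.9406)
|BD| = 7.7626
circle(B,8.00) ∩ circle(D,8.00): a=3.8813, h=6.9954
  candidates: C₊=(2.4931,5.8030) cross=54.303; C₋=(5.9907,-7.7436) cross=-54.303
  mode - wants cross < 0 → take C=(5.9907,-7.7436) (cross=-54.303)
ex = (C−B)/|BC| = (0.6884,-0.7254); ey = (0.7254,0.6884)
P = B + 2.18·ex + 0.90·ey = (2.6373,-2.9024)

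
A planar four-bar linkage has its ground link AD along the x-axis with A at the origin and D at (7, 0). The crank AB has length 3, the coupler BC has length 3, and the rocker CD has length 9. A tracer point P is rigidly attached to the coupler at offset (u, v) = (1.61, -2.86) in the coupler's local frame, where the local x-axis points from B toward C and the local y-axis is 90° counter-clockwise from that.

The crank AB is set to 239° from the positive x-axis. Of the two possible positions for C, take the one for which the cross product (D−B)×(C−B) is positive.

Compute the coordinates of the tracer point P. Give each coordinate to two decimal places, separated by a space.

A=(0,0), D=(7.00,0)
B = A + 3.00·(cos239°, sin239°) = (-1.5451, -2.5715)
|BD| = 8.9237
circle(B,3.00) ∩ circle(D,9.00): a=0.4276, h=2.9694
  candidates: C₊=(-1.9913,0.3951) cross=26.498; C₋=(-0.2800,-5.2917) cross=-26.498
  mode + wants cross > 0 → take C=(-1.9913,0.3951) (cross=26.498)
ex = (C−B)/|BC| = (-0.1487,0.9889); ey = (-0.9889,-0.1487)
P = B + 1.61·ex + -2.86·ey = (1.0436,-0.5540)

1.04 -0.55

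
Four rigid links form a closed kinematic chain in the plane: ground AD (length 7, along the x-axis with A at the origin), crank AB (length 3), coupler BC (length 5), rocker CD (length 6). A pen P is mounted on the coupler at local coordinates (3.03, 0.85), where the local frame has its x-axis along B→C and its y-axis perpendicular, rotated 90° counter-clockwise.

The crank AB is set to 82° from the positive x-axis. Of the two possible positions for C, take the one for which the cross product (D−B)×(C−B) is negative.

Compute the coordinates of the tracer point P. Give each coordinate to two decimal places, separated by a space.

1.80 0.15

A=(0,0), D=(7.00,0)
B = A + 3.00·(cos82°, sin82°) = (0.4175, 2.9708)
|BD| = 7.2218
circle(B,5.00) ∩ circle(D,6.00): a=2.8493, h=4.1087
  candidates: C₊=(4.7048,5.5436) cross=29.672; C₋=(1.3244,-1.9463) cross=-29.672
  mode - wants cross < 0 → take C=(1.3244,-1.9463) (cross=-29.672)
ex = (C−B)/|BC| = (0.1814,-0.9834); ey = (0.9834,0.1814)
P = B + 3.03·ex + 0.85·ey = (1.8030,0.1452)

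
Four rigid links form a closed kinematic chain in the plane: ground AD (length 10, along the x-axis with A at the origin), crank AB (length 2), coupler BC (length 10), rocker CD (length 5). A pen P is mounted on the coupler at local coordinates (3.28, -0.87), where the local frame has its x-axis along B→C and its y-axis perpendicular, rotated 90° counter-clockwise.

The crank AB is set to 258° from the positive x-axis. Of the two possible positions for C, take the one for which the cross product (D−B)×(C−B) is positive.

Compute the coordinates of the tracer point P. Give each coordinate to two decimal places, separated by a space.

2.69 -0.59

A=(0,0), D=(10.00,0)
B = A + 2.00·(cos258°, sin258°) = (-0.4158, -1.9563)
|BD| = 10.5979
circle(B,10.00) ∩ circle(D,5.00): a=8.8374, h=4.6798
  candidates: C₊=(7.4059,4.2744) cross=49.596; C₋=(9.1336,-4.9244) cross=-49.596
  mode + wants cross > 0 → take C=(7.4059,4.2744) (cross=49.596)
ex = (C−B)/|BC| = (0.7822,0.6231); ey = (-0.6231,0.7822)
P = B + 3.28·ex + -0.87·ey = (2.6918,-0.5931)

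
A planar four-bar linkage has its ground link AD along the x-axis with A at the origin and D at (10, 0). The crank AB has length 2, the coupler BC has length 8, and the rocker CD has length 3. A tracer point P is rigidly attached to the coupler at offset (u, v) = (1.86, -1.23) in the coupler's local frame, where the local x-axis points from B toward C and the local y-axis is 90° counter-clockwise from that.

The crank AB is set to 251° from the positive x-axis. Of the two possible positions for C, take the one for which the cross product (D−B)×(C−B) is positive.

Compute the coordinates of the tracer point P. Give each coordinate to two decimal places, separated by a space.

A=(0,0), D=(10.00,0)
B = A + 2.00·(cos251°, sin251°) = (-0.6511, -1.8910)
|BD| = 10.8177
circle(B,8.00) ∩ circle(D,3.00): a=7.9510, h=0.8843
  candidates: C₊=(7.0228,0.3695) cross=9.566; C₋=(7.3320,-1.3718) cross=-9.566
  mode + wants cross > 0 → take C=(7.0228,0.3695) (cross=9.566)
ex = (C−B)/|BC| = (0.9592,0.2826); ey = (-0.2826,0.9592)
P = B + 1.86·ex + -1.23·ey = (1.4806,-2.5453)

1.48 -2.55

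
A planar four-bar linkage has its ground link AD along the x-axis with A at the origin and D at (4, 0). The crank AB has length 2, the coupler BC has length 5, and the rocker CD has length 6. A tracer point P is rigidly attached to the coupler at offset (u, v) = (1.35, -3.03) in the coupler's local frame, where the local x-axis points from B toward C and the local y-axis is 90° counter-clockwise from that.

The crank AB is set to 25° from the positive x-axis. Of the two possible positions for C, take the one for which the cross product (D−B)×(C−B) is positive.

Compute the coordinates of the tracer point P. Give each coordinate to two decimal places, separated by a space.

A=(0,0), D=(4.00,0)
B = A + 2.00·(cos25°, sin25°) = (1.8126, 0.8452)
|BD| = 2.3450
circle(B,5.00) ∩ circle(D,6.00): a=-1.1729, h=4.8605
  candidates: C₊=(2.4705,5.8018) cross=11.398; C₋=(-1.0334,-3.2658) cross=-11.398
  mode + wants cross > 0 → take C=(2.4705,5.8018) (cross=11.398)
ex = (C−B)/|BC| = (0.1316,0.9913); ey = (-0.9913,0.1316)
P = B + 1.35·ex + -3.03·ey = (4.9939,1.7848)

4.99 1.78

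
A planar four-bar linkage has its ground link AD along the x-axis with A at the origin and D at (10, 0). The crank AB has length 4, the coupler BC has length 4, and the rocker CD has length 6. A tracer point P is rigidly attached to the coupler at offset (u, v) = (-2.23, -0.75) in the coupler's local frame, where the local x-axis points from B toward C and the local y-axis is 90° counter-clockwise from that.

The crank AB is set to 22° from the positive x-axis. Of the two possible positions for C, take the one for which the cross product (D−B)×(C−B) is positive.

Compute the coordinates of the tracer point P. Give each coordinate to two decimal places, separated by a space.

A=(0,0), D=(10.00,0)
B = A + 4.00·(cos22°, sin22°) = (3.7087, 1.4984)
|BD| = 6.4672
circle(B,4.00) ∩ circle(D,6.00): a=1.6874, h=3.6267
  candidates: C₊=(6.1905,4.6355) cross=23.455; C₋=(4.5099,-2.4205) cross=-23.455
  mode + wants cross > 0 → take C=(6.1905,4.6355) (cross=23.455)
ex = (C−B)/|BC| = (0.6204,0.7843); ey = (-0.7843,0.6204)
P = B + -2.23·ex + -0.75·ey = (2.9134,-0.7158)

2.91 -0.72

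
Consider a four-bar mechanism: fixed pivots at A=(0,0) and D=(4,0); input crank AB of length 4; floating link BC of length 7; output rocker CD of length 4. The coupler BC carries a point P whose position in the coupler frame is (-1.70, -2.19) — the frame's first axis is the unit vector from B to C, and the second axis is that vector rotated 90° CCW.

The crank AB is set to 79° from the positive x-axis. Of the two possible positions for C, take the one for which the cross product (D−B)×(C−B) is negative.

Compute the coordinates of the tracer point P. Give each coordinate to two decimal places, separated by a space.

A=(0,0), D=(4.00,0)
B = A + 4.00·(cos79°, sin79°) = (0.7632, 3.9265)
|BD| = 5.0886
circle(B,7.00) ∩ circle(D,4.00): a=5.7868, h=3.9386
  candidates: C₊=(7.4832,1.9665) cross=20.042; C₋=(1.4050,-3.0440) cross=-20.042
  mode - wants cross < 0 → take C=(1.4050,-3.0440) (cross=-20.042)
ex = (C−B)/|BC| = (0.0917,-0.9958); ey = (0.9958,0.0917)
P = B + -1.70·ex + -2.19·ey = (-1.5734,5.4186)

-1.57 5.42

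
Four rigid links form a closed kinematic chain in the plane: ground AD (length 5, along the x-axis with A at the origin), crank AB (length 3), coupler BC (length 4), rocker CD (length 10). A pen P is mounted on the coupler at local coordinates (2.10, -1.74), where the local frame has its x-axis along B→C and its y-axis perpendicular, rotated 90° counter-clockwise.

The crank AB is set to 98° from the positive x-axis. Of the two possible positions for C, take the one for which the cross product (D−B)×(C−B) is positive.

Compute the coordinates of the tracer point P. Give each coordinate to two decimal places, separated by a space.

A=(0,0), D=(5.00,0)
B = A + 3.00·(cos98°, sin98°) = (-0.4175, 2.9708)
|BD| = 6.1786
circle(B,4.00) ∩ circle(D,10.00): a=-3.7083, h=1.4994
  candidates: C₊=(-2.9481,6.0686) cross=9.264; C₋=(-4.3900,3.4392) cross=-9.264
  mode + wants cross > 0 → take C=(-2.9481,6.0686) (cross=9.264)
ex = (C−B)/|BC| = (-0.6327,0.7744); ey = (-0.7744,-0.6327)
P = B + 2.10·ex + -1.74·ey = (-0.3986,5.6979)

-0.40 5.70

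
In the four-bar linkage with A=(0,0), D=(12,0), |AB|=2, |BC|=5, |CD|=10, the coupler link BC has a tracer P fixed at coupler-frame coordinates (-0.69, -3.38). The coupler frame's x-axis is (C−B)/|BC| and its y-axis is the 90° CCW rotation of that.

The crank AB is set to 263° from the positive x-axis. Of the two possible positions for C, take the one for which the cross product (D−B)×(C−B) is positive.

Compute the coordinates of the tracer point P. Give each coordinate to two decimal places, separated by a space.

A=(0,0), D=(12.00,0)
B = A + 2.00·(cos263°, sin263°) = (-0.2437, -1.9851)
|BD| = 12.4036
circle(B,5.00) ∩ circle(D,10.00): a=3.1785, h=3.8597
  candidates: C₊=(2.2761,2.3335) cross=47.874; C₋=(3.5115,-5.2863) cross=-47.874
  mode + wants cross > 0 → take C=(2.2761,2.3335) (cross=47.874)
ex = (C−B)/|BC| = (0.5040,0.8637); ey = (-0.8637,0.5040)
P = B + -0.69·ex + -3.38·ey = (2.3279,-4.2845)

2.33 -4.28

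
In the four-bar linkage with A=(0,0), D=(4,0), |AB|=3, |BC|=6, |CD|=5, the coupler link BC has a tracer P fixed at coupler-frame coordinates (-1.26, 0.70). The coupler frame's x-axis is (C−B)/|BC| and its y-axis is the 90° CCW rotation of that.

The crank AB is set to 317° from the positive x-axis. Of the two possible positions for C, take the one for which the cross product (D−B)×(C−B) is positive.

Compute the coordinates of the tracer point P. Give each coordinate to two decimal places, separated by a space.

A=(0,0), D=(4.00,0)
B = A + 3.00·(cos317°, sin317°) = (2.1941, -2.0460)
|BD| = 2.7290
circle(B,6.00) ∩ circle(D,5.00): a=3.3799, h=4.9575
  candidates: C₊=(0.7140,3.7686) cross=13.529; C₋=(8.1474,-2.7926) cross=-13.529
  mode + wants cross > 0 → take C=(0.7140,3.7686) (cross=13.529)
ex = (C−B)/|BC| = (-0.2467,0.9691); ey = (-0.9691,-0.2467)
P = B + -1.26·ex + 0.70·ey = (1.8265,-3.4397)

1.83 -3.44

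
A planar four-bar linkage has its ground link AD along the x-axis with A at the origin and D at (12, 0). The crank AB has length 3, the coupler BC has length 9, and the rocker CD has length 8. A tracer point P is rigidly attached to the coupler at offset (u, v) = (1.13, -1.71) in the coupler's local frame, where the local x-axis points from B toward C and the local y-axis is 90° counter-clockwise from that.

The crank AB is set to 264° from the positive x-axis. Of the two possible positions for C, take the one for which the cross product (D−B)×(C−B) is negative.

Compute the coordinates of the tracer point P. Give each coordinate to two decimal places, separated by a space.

A=(0,0), D=(12.00,0)
B = A + 3.00·(cos264°, sin264°) = (-0.3136, -2.9836)
|BD| = 12.6699
circle(B,9.00) ∩ circle(D,8.00): a=7.0058, h=5.6496
  candidates: C₊=(5.1648,4.1570) cross=71.580; C₋=(7.8256,-6.8246) cross=-71.580
  mode - wants cross < 0 → take C=(7.8256,-6.8246) (cross=-71.580)
ex = (C−B)/|BC| = (0.9044,-0.4268); ey = (0.4268,0.9044)
P = B + 1.13·ex + -1.71·ey = (-0.0215,-5.0123)

-0.02 -5.01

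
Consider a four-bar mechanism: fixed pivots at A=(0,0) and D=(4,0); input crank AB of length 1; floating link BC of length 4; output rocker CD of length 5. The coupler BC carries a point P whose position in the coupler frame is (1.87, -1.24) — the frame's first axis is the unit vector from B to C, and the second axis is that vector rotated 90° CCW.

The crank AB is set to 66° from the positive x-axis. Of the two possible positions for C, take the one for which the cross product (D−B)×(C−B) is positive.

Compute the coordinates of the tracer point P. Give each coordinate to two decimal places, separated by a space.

2.29 2.13

A=(0,0), D=(4.00,0)
B = A + 1.00·(cos66°, sin66°) = (0.4067, 0.9135)
|BD| = 3.7076
circle(B,4.00) ∩ circle(D,5.00): a=0.6401, h=3.9485
  candidates: C₊=(2.0000,4.5826) cross=14.639; C₋=(0.0542,-3.0709) cross=-14.639
  mode + wants cross > 0 → take C=(2.0000,4.5826) (cross=14.639)
ex = (C−B)/|BC| = (0.3983,0.9173); ey = (-0.9173,0.3983)
P = B + 1.87·ex + -1.24·ey = (2.2890,2.1349)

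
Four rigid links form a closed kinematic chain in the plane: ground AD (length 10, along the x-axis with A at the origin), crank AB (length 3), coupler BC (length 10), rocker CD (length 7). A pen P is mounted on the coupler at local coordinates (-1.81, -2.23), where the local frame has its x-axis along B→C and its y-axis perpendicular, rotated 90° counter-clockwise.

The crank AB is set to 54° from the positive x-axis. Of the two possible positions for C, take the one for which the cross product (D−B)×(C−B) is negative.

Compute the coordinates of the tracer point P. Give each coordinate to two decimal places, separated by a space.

-1.07 2.87

A=(0,0), D=(10.00,0)
B = A + 3.00·(cos54°, sin54°) = (1.7634, 2.4271)
|BD| = 8.5868
circle(B,10.00) ∩ circle(D,7.00): a=7.2631, h=6.8737
  candidates: C₊=(10.6731,6.9676) cross=59.023; C₋=(6.7874,-6.2193) cross=-59.023
  mode - wants cross < 0 → take C=(6.7874,-6.2193) (cross=-59.023)
ex = (C−B)/|BC| = (0.5024,-0.8646); ey = (0.8646,0.5024)
P = B + -1.81·ex + -2.23·ey = (-1.0741,2.8717)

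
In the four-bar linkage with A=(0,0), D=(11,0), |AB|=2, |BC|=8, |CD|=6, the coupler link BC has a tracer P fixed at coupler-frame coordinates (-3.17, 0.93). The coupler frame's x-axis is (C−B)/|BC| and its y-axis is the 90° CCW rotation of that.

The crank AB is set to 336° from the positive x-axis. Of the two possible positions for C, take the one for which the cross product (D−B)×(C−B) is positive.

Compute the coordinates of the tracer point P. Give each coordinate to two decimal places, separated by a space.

-1.07 -2.40

A=(0,0), D=(11.00,0)
B = A + 2.00·(cos336°, sin336°) = (1.8271, -0.8135)
|BD| = 9.2089
circle(B,8.00) ∩ circle(D,6.00): a=6.1247, h=5.1466
  candidates: C₊=(7.4732,4.8541) cross=47.395; C₋=(8.3825,-5.3990) cross=-47.395
  mode + wants cross > 0 → take C=(7.4732,4.8541) (cross=47.395)
ex = (C−B)/|BC| = (0.7058,0.7084); ey = (-0.7084,0.7058)
P = B + -3.17·ex + 0.93·ey = (-1.0690,-2.4029)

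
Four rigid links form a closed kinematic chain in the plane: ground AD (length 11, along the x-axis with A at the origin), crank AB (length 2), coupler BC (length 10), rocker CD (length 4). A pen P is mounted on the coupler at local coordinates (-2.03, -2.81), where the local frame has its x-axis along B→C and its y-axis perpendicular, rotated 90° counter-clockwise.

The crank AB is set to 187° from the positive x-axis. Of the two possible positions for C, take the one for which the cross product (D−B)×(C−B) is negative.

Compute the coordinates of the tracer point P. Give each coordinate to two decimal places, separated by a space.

A=(0,0), D=(11.00,0)
B = A + 2.00·(cos187°, sin187°) = (-1.9851, -0.2437)
|BD| = 12.9874
circle(B,10.00) ∩ circle(D,4.00): a=9.7276, h=2.3182
  candidates: C₊=(7.6973,2.2566) cross=30.107; C₋=(7.7843,-2.3789) cross=-30.107
  mode - wants cross < 0 → take C=(7.7843,-2.3789) (cross=-30.107)
ex = (C−B)/|BC| = (0.9769,-0.2135); ey = (0.2135,0.9769)
P = B + -2.03·ex + -2.81·ey = (-4.5683,-2.5555)

-4.57 -2.56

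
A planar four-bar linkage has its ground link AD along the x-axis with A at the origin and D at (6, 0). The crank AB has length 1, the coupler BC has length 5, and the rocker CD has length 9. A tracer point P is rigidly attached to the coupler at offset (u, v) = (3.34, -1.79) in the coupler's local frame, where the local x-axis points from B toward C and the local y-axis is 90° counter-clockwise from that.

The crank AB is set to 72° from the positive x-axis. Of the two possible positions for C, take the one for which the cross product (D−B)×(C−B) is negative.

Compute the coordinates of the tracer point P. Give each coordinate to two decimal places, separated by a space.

A=(0,0), D=(6.00,0)
B = A + 1.00·(cos72°, sin72°) = (0.3090, 0.9511)
|BD| = 5.7699
circle(B,5.00) ∩ circle(D,9.00): a=-1.9678, h=4.5965
  candidates: C₊=(-0.8742,5.8090) cross=26.521; C₋=(-2.3895,-3.2582) cross=-26.521
  mode - wants cross < 0 → take C=(-2.3895,-3.2582) (cross=-26.521)
ex = (C−B)/|BC| = (-0.5397,-0.8419); ey = (0.8419,-0.5397)
P = B + 3.34·ex + -1.79·ey = (-3.0005,-0.8947)

-3.00 -0.89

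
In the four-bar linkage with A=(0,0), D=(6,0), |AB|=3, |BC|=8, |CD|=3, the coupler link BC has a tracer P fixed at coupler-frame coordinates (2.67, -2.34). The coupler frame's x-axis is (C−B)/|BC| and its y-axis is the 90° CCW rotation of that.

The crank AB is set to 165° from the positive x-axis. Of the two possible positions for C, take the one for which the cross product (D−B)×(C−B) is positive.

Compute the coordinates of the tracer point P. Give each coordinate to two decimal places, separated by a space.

A=(0,0), D=(6.00,0)
B = A + 3.00·(cos165°, sin165°) = (-2.8978, 0.7765)
|BD| = 8.9316
circle(B,8.00) ∩ circle(D,3.00): a=7.5448, h=2.6602
  candidates: C₊=(4.8497,2.7707) cross=23.760; C₋=(4.3872,-2.5296) cross=-23.760
  mode + wants cross > 0 → take C=(4.8497,2.7707) (cross=23.760)
ex = (C−B)/|BC| = (0.9684,0.2493); ey = (-0.2493,0.9684)
P = B + 2.67·ex + -2.34·ey = (0.2712,-0.8241)

0.27 -0.82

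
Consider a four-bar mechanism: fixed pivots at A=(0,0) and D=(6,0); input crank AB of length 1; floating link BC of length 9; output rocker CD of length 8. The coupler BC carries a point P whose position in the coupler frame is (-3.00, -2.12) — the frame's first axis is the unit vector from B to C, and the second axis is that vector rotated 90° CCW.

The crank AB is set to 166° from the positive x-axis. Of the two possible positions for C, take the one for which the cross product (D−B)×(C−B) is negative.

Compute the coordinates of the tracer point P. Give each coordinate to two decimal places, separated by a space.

-4.29 1.81

A=(0,0), D=(6.00,0)
B = A + 1.00·(cos166°, sin166°) = (-0.9703, 0.2419)
|BD| = 6.9745
circle(B,9.00) ∩ circle(D,8.00): a=4.7060, h=7.6716
  candidates: C₊=(3.9989,7.7457) cross=53.506; C₋=(3.4667,-7.5883) cross=-53.506
  mode - wants cross < 0 → take C=(3.4667,-7.5883) (cross=-53.506)
ex = (C−B)/|BC| = (0.4930,-0.8700); ey = (0.8700,0.4930)
P = B + -3.00·ex + -2.12·ey = (-4.2938,1.8068)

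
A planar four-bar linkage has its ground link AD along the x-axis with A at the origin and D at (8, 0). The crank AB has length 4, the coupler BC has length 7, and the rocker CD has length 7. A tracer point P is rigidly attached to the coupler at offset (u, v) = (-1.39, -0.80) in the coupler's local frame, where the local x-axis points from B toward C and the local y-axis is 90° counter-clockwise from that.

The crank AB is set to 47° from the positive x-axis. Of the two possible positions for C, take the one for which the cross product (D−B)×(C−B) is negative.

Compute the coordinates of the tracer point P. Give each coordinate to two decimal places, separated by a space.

2.01 4.36

A=(0,0), D=(8.00,0)
B = A + 4.00·(cos47°, sin47°) = (2.7280, 2.9254)
|BD| = 6.0293
circle(B,7.00) ∩ circle(D,7.00): a=3.0146, h=6.3176
  candidates: C₊=(8.4293,6.9868) cross=38.090; C₋=(2.2987,-4.0614) cross=-38.090
  mode - wants cross < 0 → take C=(2.2987,-4.0614) (cross=-38.090)
ex = (C−B)/|BC| = (-0.0613,-0.9981); ey = (0.9981,-0.0613)
P = B + -1.39·ex + -0.80·ey = (2.0147,4.3619)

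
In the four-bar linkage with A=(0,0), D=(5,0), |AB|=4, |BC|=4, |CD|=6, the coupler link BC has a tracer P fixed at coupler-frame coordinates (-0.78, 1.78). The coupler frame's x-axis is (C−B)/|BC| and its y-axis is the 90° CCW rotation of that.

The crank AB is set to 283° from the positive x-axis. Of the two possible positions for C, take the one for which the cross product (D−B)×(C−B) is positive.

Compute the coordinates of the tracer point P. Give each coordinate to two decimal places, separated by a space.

-0.30 -5.43

A=(0,0), D=(5.00,0)
B = A + 4.00·(cos283°, sin283°) = (0.8998, -3.8975)
|BD| = 5.6570
circle(B,4.00) ∩ circle(D,6.00): a=1.0608, h=3.8568
  candidates: C₊=(-0.9885,-0.3713) cross=21.818; C₋=(4.3258,-5.9620) cross=-21.818
  mode + wants cross > 0 → take C=(-0.9885,-0.3713) (cross=21.818)
ex = (C−B)/|BC| = (-0.4721,0.8816); ey = (-0.8816,-0.4721)
P = B + -0.78·ex + 1.78·ey = (-0.3011,-5.4254)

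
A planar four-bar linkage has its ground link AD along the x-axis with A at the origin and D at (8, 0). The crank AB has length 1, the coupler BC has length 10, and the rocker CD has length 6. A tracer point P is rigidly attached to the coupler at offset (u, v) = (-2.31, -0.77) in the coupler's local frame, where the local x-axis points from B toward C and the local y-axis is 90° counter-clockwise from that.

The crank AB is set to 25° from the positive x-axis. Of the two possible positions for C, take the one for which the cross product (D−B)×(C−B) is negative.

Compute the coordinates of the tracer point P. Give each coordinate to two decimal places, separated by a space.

A=(0,0), D=(8.00,0)
B = A + 1.00·(cos25°, sin25°) = (0.9063, 0.4226)
|BD| = 7.1063
circle(B,10.00) ∩ circle(D,6.00): a=8.0562, h=5.9243
  candidates: C₊=(9.3006,5.8573) cross=42.100; C₋=(8.5959,-5.9703) cross=-42.100
  mode - wants cross < 0 → take C=(8.5959,-5.9703) (cross=-42.100)
ex = (C−B)/|BC| = (0.7690,-0.6393); ey = (0.6393,0.7690)
P = B + -2.31·ex + -0.77·ey = (-1.3623,1.3073)

-1.36 1.31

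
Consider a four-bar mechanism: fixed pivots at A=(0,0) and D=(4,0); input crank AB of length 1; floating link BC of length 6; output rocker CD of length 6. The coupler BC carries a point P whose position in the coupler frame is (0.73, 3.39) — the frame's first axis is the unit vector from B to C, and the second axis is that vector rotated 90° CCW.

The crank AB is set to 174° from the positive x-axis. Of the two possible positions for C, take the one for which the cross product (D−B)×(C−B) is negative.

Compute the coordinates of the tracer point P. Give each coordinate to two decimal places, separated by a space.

A=(0,0), D=(4.00,0)
B = A + 1.00·(cos174°, sin174°) = (-0.9945, 0.1045)
|BD| = 4.9956
circle(B,6.00) ∩ circle(D,6.00): a=2.4978, h=5.4554
  candidates: C₊=(1.6169,5.5064) cross=27.253; C₋=(1.3886,-5.4019) cross=-27.253
  mode - wants cross < 0 → take C=(1.3886,-5.4019) (cross=-27.253)
ex = (C−B)/|BC| = (0.3972,-0.9177); ey = (0.9177,0.3972)
P = B + 0.73·ex + 3.39·ey = (2.4066,0.7810)

2.41 0.78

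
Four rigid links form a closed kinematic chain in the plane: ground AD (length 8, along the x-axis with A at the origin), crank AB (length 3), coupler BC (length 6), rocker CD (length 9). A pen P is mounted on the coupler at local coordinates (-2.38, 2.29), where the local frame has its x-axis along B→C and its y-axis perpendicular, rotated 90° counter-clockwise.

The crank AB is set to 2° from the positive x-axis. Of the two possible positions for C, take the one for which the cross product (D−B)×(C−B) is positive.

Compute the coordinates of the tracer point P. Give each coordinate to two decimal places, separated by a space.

A=(0,0), D=(8.00,0)
B = A + 3.00·(cos2°, sin2°) = (2.9982, 0.1047)
|BD| = 5.0029
circle(B,6.00) ∩ circle(D,9.00): a=-1.9959, h=5.6583
  candidates: C₊=(1.1211,5.8035) cross=28.308; C₋=(0.8843,-5.5106) cross=-28.308
  mode + wants cross > 0 → take C=(1.1211,5.8035) (cross=28.308)
ex = (C−B)/|BC| = (-0.3128,0.9498); ey = (-0.9498,-0.3128)
P = B + -2.38·ex + 2.29·ey = (1.5677,-2.8722)

1.57 -2.87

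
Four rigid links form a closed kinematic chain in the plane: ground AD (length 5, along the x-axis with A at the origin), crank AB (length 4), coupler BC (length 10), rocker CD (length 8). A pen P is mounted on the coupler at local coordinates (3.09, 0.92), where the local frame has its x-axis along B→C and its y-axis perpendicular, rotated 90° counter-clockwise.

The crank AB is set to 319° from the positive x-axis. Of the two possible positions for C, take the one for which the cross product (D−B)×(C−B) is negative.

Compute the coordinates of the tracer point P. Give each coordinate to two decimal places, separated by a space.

5.94 -1.27

A=(0,0), D=(5.00,0)
B = A + 4.00·(cos319°, sin319°) = (3.0188, -2.6242)
|BD| = 3.2881
circle(B,10.00) ∩ circle(D,8.00): a=7.1183, h=7.0235
  candidates: C₊=(1.7024,7.2887) cross=23.094; C₋=(12.9133,-1.1749) cross=-23.094
  mode - wants cross < 0 → take C=(12.9133,-1.1749) (cross=-23.094)
ex = (C−B)/|BC| = (0.9894,0.1449); ey = (-0.1449,0.9894)
P = B + 3.09·ex + 0.92·ey = (5.9429,-1.2661)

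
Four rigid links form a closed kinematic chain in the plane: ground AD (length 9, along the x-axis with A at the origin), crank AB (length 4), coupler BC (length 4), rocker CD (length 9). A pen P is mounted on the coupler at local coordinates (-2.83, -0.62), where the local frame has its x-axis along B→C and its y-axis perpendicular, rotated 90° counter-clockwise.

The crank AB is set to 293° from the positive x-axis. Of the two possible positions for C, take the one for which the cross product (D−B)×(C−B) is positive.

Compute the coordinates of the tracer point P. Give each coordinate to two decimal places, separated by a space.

A=(0,0), D=(9.00,0)
B = A + 4.00·(cos293°, sin293°) = (1.5629, -3.6820)
|BD| = 8.2986
circle(B,4.00) ∩ circle(D,9.00): a=0.2330, h=3.9932
  candidates: C₊=(0.0000,-0.0000) cross=33.138; C₋=(3.5435,-7.1573) cross=-33.138
  mode + wants cross > 0 → take C=(0.0000,-0.0000) (cross=33.138)
ex = (C−B)/|BC| = (-0.3907,0.9205); ey = (-0.9205,-0.3907)
P = B + -2.83·ex + -0.62·ey = (3.2394,-6.0448)

3.24 -6.04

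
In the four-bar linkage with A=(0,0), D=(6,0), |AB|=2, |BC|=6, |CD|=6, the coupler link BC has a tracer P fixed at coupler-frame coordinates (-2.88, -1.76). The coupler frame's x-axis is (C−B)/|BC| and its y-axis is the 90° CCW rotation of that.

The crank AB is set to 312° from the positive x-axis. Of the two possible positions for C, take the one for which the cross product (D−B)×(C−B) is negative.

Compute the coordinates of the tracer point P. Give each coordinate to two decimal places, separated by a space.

A=(0,0), D=(6.00,0)
B = A + 2.00·(cos312°, sin312°) = (1.3383, -1.4863)
|BD| = 4.8929
circle(B,6.00) ∩ circle(D,6.00): a=2.4465, h=5.4786
  candidates: C₊=(2.0049,4.4766) cross=26.806; C₋=(5.3333,-5.9628) cross=-26.806
  mode - wants cross < 0 → take C=(5.3333,-5.9628) (cross=-26.806)
ex = (C−B)/|BC| = (0.6658,-0.7461); ey = (0.7461,0.6658)
P = B + -2.88·ex + -1.76·ey = (-1.8925,-0.5094)

-1.89 -0.51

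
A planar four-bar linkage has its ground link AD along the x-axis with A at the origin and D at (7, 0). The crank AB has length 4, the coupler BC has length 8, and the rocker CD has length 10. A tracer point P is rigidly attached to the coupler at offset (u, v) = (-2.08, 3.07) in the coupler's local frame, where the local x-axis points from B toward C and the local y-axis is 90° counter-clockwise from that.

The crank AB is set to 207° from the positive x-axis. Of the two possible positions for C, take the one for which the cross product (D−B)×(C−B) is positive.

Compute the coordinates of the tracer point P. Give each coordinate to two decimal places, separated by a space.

A=(0,0), D=(7.00,0)
B = A + 4.00·(cos207°, sin207°) = (-3.5640, -1.8160)
|BD| = 10.7190
circle(B,8.00) ∩ circle(D,10.00): a=3.6802, h=7.1032
  candidates: C₊=(-1.1404,5.8081) cross=76.139; C₋=(1.2664,-8.1930) cross=-76.139
  mode + wants cross > 0 → take C=(-1.1404,5.8081) (cross=76.139)
ex = (C−B)/|BC| = (0.3030,0.9530); ey = (-0.9530,0.3030)
P = B + -2.08·ex + 3.07·ey = (-7.1199,-2.8681)

-7.12 -2.87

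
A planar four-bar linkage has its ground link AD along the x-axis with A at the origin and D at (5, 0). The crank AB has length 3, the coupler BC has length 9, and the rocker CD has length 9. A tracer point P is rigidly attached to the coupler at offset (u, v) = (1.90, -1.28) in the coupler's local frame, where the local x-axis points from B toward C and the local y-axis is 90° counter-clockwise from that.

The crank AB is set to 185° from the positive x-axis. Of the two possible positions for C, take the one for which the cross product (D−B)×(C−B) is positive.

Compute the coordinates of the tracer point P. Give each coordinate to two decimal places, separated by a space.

A=(0,0), D=(5.00,0)
B = A + 3.00·(cos185°, sin185°) = (-2.9886, -0.2615)
|BD| = 7.9929
circle(B,9.00) ∩ circle(D,9.00): a=3.9964, h=8.0640
  candidates: C₊=(0.7419,7.9290) cross=64.455; C₋=(1.2695,-8.1904) cross=-64.455
  mode + wants cross > 0 → take C=(0.7419,7.9290) (cross=64.455)
ex = (C−B)/|BC| = (0.4145,0.9100); ey = (-0.9100,0.4145)
P = B + 1.90·ex + -1.28·ey = (-1.0362,0.9371)

-1.04 0.94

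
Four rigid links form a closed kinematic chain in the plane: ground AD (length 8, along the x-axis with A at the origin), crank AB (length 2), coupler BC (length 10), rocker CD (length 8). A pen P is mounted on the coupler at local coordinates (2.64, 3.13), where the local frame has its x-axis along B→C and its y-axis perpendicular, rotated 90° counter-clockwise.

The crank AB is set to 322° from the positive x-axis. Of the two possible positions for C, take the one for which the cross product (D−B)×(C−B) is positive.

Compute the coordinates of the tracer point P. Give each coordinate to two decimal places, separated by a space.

A=(0,0), D=(8.00,0)
B = A + 2.00·(cos322°, sin322°) = (1.5760, -1.2313)
|BD| = 6.5409
circle(B,10.00) ∩ circle(D,8.00): a=6.0224, h=7.9832
  candidates: C₊=(5.9879,7.7428) cross=52.217; C₋=(8.9935,-7.9381) cross=-52.217
  mode + wants cross > 0 → take C=(5.9879,7.7428) (cross=52.217)
ex = (C−B)/|BC| = (0.4412,0.8974); ey = (-0.8974,0.4412)
P = B + 2.64·ex + 3.13·ey = (-0.0682,2.5188)

-0.07 2.52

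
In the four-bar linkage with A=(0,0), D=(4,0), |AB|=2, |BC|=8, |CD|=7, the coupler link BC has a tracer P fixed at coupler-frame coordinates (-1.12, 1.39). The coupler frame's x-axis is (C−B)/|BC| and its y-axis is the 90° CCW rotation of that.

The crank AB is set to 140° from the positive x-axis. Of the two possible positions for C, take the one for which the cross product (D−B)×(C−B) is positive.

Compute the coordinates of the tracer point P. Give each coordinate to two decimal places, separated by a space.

-3.31 1.46

A=(0,0), D=(4.00,0)
B = A + 2.00·(cos140°, sin140°) = (-1.5321, 1.2856)
|BD| = 5.6795
circle(B,8.00) ∩ circle(D,7.00): a=4.1603, h=6.8332
  candidates: C₊=(4.0669,6.9997) cross=38.809; C₋=(0.9735,-6.3119) cross=-38.809
  mode + wants cross > 0 → take C=(4.0669,6.9997) (cross=38.809)
ex = (C−B)/|BC| = (0.6999,0.7143); ey = (-0.7143,0.6999)
P = B + -1.12·ex + 1.39·ey = (-3.3088,1.4584)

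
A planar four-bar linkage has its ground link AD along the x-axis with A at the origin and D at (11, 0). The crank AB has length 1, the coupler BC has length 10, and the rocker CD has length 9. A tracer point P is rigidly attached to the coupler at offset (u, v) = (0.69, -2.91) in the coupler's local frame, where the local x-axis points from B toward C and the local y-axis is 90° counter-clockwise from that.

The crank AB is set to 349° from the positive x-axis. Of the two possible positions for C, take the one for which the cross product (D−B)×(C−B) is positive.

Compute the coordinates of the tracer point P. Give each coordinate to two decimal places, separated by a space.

3.75 -1.32

A=(0,0), D=(11.00,0)
B = A + 1.00·(cos349°, sin349°) = (0.9816, -0.1908)
|BD| = 10.0202
circle(B,10.00) ∩ circle(D,9.00): a=5.9582, h=8.0312
  candidates: C₊=(6.7858,7.9524) cross=80.474; C₋=(7.0917,-8.1071) cross=-80.474
  mode + wants cross > 0 → take C=(6.7858,7.9524) (cross=80.474)
ex = (C−B)/|BC| = (0.5804,0.8143); ey = (-0.8143,0.5804)
P = B + 0.69·ex + -2.91·ey = (3.7518,-1.3179)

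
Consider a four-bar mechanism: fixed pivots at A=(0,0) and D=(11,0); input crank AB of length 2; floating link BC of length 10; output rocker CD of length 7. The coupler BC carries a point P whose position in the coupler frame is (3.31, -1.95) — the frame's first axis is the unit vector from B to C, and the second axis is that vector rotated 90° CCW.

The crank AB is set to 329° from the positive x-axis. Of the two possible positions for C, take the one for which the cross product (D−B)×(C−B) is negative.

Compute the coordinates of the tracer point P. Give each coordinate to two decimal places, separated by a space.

3.25 -4.55

A=(0,0), D=(11.00,0)
B = A + 2.00·(cos329°, sin329°) = (1.7143, -1.0301)
|BD| = 9.3426
circle(B,10.00) ∩ circle(D,7.00): a=7.4007, h=6.7253
  candidates: C₊=(8.3285,6.4702) cross=62.832; C₋=(9.8114,-6.8984) cross=-62.832
  mode - wants cross < 0 → take C=(9.8114,-6.8984) (cross=-62.832)
ex = (C−B)/|BC| = (0.8097,-0.5868); ey = (0.5868,0.8097)
P = B + 3.31·ex + -1.95·ey = (3.2502,-4.5514)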